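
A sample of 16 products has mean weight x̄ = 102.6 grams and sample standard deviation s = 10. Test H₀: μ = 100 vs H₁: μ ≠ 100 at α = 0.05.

t = (x̄ - μ₀)/(s/√n) = (102.6 - 100)/(10/√16) = 1.04. df = 15, critical t = ±2.131. Fail to reject H₀.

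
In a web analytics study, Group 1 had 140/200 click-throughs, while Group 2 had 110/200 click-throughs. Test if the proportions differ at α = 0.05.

p̂₁ = 0.7, p̂₂ = 0.55, pooled p̂ = 0.625. z = 3.098. Critical: ±1.96. Reject H₀.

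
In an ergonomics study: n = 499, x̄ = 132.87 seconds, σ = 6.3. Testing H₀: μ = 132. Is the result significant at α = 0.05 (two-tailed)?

z = (132.87 - 132)/(6.3/√499) = 3.085. Since |z| > 1.96, significant at α = 0.05.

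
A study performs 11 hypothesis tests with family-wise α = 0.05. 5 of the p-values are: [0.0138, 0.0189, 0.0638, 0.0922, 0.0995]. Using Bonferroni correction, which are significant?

Bonferroni α = 0.05/11 = 0.00455. None of the given p-values are significant.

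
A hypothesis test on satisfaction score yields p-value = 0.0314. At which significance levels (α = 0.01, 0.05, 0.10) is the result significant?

p = 0.0314. Significant at: α = 0.05, 0.1.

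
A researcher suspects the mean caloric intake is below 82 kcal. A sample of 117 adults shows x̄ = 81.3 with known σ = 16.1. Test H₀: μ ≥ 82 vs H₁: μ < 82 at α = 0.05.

z = -0.47. Critical value: -1.645. Fail to reject H₀.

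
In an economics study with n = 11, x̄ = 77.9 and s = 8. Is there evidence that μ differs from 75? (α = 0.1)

t = (x̄ - μ₀)/(s/√n) = (77.9 - 75)/(8/√11) = 1.202. df = 10, critical t = ±1.812. Fail to reject H₀.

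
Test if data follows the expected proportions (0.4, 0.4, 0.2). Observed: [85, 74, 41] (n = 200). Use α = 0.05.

Expected: [80.0, 80.0, 40.0]. χ² = 0.787. df = 2, critical = 5.991. Fail to reject H₀.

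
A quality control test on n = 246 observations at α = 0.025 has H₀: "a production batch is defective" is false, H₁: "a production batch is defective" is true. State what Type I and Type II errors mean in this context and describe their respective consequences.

Type I (false positive): concluding that a production batch is defective when it is not — scrapping a good batch — wasted material and cost for no reason. Type II (false negative): failing to conclude that a production batch is defective when it is — shipping a defective batch — faulty products reach customers. Which is costlier depends on domain priorities and is a judgement call rather than a statistical fact.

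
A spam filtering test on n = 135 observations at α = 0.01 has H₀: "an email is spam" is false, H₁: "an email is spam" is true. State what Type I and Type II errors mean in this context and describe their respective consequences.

Type I (false positive): concluding that an email is spam when it is not — a legitimate email is sent to the spam folder and the user misses it. Type II (false negative): failing to conclude that an email is spam when it is — a spam email lands in the inbox. Which is costlier depends on domain priorities and is a judgement call rather than a statistical fact.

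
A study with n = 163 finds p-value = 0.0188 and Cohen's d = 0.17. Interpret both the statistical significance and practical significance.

Statistically significant (p = 0.0188 < 0.05). Cohen's d = 0.17 indicates a very small effect size. Both statistical and practical significance should be considered.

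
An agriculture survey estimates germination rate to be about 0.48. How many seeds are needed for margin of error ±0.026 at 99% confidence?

n = z²p(1-p)/E² = 2.576²×0.48×0.52/0.026² = 2450.1 → n = 2451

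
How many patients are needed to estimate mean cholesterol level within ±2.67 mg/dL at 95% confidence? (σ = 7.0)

n = (z*σ/E)² = (1.96×7.0/2.67)² = 26.4 → n = 27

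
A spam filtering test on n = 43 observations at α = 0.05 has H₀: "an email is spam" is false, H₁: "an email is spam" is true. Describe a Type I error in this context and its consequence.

Type I error: rejecting H₀ when it is true — concluding that an email is spam when in fact it is not. Consequence: a legitimate email is sent to the spam folder and the user misses it.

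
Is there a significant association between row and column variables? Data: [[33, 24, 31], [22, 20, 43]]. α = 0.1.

χ² = 4.459. df = 2, critical = 4.605. Fail to reject H₀. No evidence of dependence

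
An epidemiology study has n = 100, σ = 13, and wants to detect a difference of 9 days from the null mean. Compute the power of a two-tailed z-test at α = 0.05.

SE = σ/√n = 13/√100 = 1.3. Non-centrality λ = d/SE = 9/1.3 = 6.923. Power ≈ Φ(λ - z_{α/2}) = Φ(6.923 - 1.96) = Φ(4.963) = 1.0.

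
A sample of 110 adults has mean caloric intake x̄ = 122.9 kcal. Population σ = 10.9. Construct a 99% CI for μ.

CI = x̄ ± z*(σ/√n) = 122.9 ± 2.576(10.9/√110) = 122.9 ± 2.68 = (120.22, 125.58)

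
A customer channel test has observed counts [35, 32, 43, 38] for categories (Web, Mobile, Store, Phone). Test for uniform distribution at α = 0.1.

Expected = 37 each. χ² = Σ(O-E)²/E = 1.784. df = 3, critical value = 6.251. Fail to reject H₀.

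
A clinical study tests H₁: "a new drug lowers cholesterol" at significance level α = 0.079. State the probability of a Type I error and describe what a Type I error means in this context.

P(Type I error) = α = 0.079. A Type I error is rejecting H₀ when H₀ is actually true (false positive) — here, concluding that a new drug lowers cholesterol when in fact this is not the case. Consequence: approving an ineffective drug — patients take a useless medication and may skip effective alternatives.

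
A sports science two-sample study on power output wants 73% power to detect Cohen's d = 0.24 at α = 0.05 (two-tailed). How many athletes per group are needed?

z_{α/2} = 1.96, z_β = Φ⁻¹(0.73) = 0.613. For small effect (d = 0.24): n per group = 2(z_{α/2} + z_β)²/d² = 2(1.96 + 0.613)²/0.24² = 229.9 → 230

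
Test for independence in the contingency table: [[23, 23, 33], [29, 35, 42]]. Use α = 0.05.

χ² = 0.321. df = 2, critical = 5.991. Fail to reject H₀. No evidence of dependence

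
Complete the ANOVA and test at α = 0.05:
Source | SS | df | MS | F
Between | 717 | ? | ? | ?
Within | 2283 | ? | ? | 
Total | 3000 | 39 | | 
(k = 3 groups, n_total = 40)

df_between = 2, df_within = 37. MS_between = 358.5, MS_within = 61.7. F = 5.81, F_crit ≈ 3.252. Reject H₀.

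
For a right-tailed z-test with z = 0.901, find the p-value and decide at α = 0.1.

p = P(Z > 0.901) = 1 - Φ(0.901) ≈ 0.1838. Since p ≥ 0.1, fail to reject H₀ (not significant) at α = 0.1.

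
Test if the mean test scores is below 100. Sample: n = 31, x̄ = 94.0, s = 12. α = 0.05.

t = (94.0 - 100)/(12/√31) = -2.784, df = 30. Critical t = -1.697. Reject H₀.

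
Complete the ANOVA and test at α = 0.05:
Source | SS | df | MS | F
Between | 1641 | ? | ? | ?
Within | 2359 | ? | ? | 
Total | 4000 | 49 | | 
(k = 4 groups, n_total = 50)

df_between = 3, df_within = 46. MS_between = 547.0, MS_within = 51.28. F = 10.666, F_crit ≈ 2.807. Reject H₀.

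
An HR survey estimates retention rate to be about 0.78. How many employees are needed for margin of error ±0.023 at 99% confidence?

n = z²p(1-p)/E² = 2.576²×0.78×0.22/0.023² = 2152.6 → n = 2153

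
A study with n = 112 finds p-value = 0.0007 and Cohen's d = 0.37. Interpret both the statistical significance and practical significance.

Statistically significant (p = 0.0007 < 0.05). Cohen's d = 0.37 indicates a small effect size. Both statistical and practical significance should be considered.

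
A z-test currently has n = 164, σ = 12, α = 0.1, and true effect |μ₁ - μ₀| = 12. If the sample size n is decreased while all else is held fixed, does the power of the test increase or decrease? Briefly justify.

Power decreases: a smaller n inflates the standard error σ/√n, pulling the sampling distribution under H₁ back toward the critical value.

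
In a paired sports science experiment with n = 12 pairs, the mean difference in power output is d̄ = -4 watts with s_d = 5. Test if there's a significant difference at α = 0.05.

t = d̄/(s_d/√n) = -4/(5/√12) = -2.771. df = 11, critical t = ±2.201. Reject H₀.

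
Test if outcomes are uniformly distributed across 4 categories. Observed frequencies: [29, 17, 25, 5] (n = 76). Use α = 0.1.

Expected = 19 each. χ² = Σ(O-E)²/E = 17.684. df = 3, critical value = 6.251. Reject H₀.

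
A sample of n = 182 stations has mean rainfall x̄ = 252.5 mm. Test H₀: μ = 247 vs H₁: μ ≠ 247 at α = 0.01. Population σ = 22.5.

z = (x̄ - μ₀)/(σ/√n) = (252.5 - 247)/(22.5/√182) = 3.298. Critical value: ±2.576. Since |3.298| > 2.576, Reject H₀.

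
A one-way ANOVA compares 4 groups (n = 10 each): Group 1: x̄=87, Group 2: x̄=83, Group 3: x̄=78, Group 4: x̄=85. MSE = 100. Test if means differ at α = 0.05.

Grand mean = 83.25. SS_between = 447.5, MS_between = 149.17. F = 1.492, F_crit ≈ 2.866. Fail to reject H₀.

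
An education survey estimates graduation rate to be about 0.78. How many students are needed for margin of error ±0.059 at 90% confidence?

n = z²p(1-p)/E² = 1.645²×0.78×0.22/0.059² = 133.4 → n = 134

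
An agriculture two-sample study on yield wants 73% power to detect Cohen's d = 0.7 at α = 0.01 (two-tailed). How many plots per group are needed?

z_{α/2} = 2.576, z_β = Φ⁻¹(0.73) = 0.613. For medium effect (d = 0.7): n per group = 2(z_{α/2} + z_β)²/d² = 2(2.576 + 0.613)²/0.7² = 41.5 → 42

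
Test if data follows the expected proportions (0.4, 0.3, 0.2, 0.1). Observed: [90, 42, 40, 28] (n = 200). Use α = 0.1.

Expected: [80.0, 60.0, 40.0, 20.0]. χ² = 9.85. df = 3, critical = 6.251. Reject H₀.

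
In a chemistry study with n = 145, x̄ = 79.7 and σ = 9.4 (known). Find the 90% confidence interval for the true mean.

CI = x̄ ± z*(σ/√n) = 79.7 ± 1.645(9.4/√145) = 79.7 ± 1.28 = (78.42, 80.98)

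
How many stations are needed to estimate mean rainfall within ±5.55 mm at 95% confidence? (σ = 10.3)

n = (z*σ/E)² = (1.96×10.3/5.55)² = 13.2 → n = 14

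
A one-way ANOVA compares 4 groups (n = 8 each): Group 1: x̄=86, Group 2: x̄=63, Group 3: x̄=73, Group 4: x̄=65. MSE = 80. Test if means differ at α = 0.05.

Grand mean = 71.75. SS_between = 2614.0, MS_between = 871.33. F = 10.892, F_crit ≈ 2.947. Reject H₀.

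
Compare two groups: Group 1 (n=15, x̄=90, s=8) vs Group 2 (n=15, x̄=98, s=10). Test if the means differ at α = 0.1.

Pooled sp = 9.06. t = -2.419, df = 28. Critical t = ±1.701. Reject H₀.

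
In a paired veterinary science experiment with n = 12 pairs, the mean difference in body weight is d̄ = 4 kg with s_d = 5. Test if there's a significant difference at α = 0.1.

t = d̄/(s_d/√n) = 4/(5/√12) = 2.771. df = 11, critical t = ±1.796. Reject H₀.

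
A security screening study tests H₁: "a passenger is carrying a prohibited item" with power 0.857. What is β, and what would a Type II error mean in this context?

β = 1 - power = 1 - 0.857 = 0.143. A Type II error is failing to reject H₀ when H₀ is false (false negative) — here, failing to conclude that a passenger is carrying a prohibited item when in fact it is true. Consequence: letting a prohibited item through — security breach.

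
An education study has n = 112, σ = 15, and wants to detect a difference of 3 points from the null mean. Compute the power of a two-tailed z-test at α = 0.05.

SE = σ/√n = 15/√112 = 1.417. Non-centrality λ = d/SE = 3/1.417 = 2.117. Power ≈ Φ(λ - z_{α/2}) = Φ(2.117 - 1.96) = Φ(0.157) = 0.562.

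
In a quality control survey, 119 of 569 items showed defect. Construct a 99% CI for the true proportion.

p̂ = 0.209. CI = p̂ ± z*√(p̂(1-p̂)/n) = (0.165, 0.253)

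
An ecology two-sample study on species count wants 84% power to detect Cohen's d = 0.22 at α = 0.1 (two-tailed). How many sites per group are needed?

z_{α/2} = 1.645, z_β = Φ⁻¹(0.84) = 0.994. For small effect (d = 0.22): n per group = 2(z_{α/2} + z_β)²/d² = 2(1.645 + 0.994)²/0.22² = 287.8 → 288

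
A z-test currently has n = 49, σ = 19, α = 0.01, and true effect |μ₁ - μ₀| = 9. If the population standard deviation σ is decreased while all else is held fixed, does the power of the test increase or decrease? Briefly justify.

Power increases: a smaller σ shrinks the standard error σ/√n, moving the sampling distribution under H₁ further from the critical value.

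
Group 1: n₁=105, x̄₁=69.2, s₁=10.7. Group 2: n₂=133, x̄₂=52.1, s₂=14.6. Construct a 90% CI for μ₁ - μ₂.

Difference = 17.1. SE = √(10.7²/105 + 14.6²/133) = 1.641. CI = (14.4, 19.8)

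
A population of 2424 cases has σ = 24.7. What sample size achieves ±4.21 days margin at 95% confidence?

Without FPC: n₀ = (1.96×24.7/4.21)² = 132.234. With FPC: n = n₀N/(n₀+N-1) = 125.4 → n = 126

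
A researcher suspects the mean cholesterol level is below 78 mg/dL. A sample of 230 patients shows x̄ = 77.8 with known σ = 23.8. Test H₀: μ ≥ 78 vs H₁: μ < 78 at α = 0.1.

z = -0.127. Critical value: -1.28. Fail to reject H₀.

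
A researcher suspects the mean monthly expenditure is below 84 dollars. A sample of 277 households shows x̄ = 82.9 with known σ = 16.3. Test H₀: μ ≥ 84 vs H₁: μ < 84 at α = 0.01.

z = -1.123. Critical value: -2.33. Fail to reject H₀.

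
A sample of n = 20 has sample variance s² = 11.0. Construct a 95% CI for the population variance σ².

df = 19. χ²_{0.025} = 32.852, χ²_{0.975} = 8.907. CI for σ² = ((n-1)s²/χ²_{α/2}, (n-1)s²/χ²_{1-α/2}) = (19·11.0/32.852, 19·11.0/8.907) = (6.36, 23.46)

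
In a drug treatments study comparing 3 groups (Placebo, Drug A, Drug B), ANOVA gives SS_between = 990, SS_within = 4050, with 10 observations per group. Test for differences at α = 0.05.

df_between = 2, df_within = 27. F = MS_between/MS_within = 495.0/150.0 = 3.3. F_crit ≈ 3.354. Fail to reject H₀.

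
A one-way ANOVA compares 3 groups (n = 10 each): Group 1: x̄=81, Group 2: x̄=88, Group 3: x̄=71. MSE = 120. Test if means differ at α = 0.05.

Grand mean = 80.0. SS_between = 1460.0, MS_between = 730.0. F = 6.083, F_crit ≈ 3.354. Reject H₀.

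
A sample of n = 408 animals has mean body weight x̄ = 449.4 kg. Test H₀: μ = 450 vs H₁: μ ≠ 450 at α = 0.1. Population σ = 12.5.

z = (x̄ - μ₀)/(σ/√n) = (449.4 - 450)/(12.5/√408) = -0.97. Critical value: ±1.645. Since |-0.97| ≤ 1.645, Fail to reject H₀.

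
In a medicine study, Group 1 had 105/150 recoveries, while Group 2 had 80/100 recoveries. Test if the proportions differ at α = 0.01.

p̂₁ = 0.7, p̂₂ = 0.8, pooled p̂ = 0.74. z = -1.766. Critical: ±2.576. Fail to reject H₀.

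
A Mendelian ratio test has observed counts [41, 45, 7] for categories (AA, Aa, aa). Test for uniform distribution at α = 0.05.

Expected = 31 each. χ² = Σ(O-E)²/E = 28.129. df = 2, critical value = 5.991. Reject H₀.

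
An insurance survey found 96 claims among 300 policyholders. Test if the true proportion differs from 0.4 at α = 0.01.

p̂ = 0.32, p₀ = 0.4. z = (p̂ - p₀)/√(p₀(1-p₀)/n) = -2.828. Critical: ±2.576. Reject H₀.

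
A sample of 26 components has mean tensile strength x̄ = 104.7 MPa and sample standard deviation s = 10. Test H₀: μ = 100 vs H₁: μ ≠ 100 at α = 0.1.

t = (x̄ - μ₀)/(s/√n) = (104.7 - 100)/(10/√26) = 2.397. df = 25, critical t = ±1.708. Reject H₀.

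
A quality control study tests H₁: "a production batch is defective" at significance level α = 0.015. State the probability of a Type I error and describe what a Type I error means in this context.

P(Type I error) = α = 0.015. A Type I error is rejecting H₀ when H₀ is actually true (false positive) — here, concluding that a production batch is defective when in fact this is not the case. Consequence: scrapping a good batch — wasted material and cost for no reason.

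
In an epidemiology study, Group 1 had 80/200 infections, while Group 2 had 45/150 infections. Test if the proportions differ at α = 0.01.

p̂₁ = 0.4, p̂₂ = 0.3, pooled p̂ = 0.357. z = 1.932. Critical: ±2.576. Fail to reject H₀.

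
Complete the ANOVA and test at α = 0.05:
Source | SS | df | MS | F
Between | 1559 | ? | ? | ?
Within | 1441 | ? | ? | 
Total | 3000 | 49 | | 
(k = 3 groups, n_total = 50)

df_between = 2, df_within = 47. MS_between = 779.5, MS_within = 30.66. F = 25.424, F_crit ≈ 3.195. Reject H₀.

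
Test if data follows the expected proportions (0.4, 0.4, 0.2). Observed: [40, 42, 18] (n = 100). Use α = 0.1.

Expected: [40.0, 40.0, 20.0]. χ² = 0.3. df = 2, critical = 4.605. Fail to reject H₀.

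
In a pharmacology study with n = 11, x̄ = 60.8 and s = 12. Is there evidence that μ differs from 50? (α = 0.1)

t = (x̄ - μ₀)/(s/√n) = (60.8 - 50)/(12/√11) = 2.985. df = 10, critical t = ±1.812. Reject H₀.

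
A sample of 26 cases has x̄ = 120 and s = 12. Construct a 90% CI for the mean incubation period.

CI = x̄ ± t*(s/√n) = 120 ± 1.708(12/√26) = (115.98, 124.02)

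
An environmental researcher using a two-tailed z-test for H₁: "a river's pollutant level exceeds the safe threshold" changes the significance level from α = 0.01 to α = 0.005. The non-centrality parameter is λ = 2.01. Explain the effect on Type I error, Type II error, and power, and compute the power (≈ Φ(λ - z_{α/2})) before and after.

Decreasing α from 0.01 to 0.005:
• Type I error rate decreases (α is the Type I rate by definition).
• Critical value moves from z_{α/2} = 2.576 to 2.807, so power = Φ(λ - z_{α/2}) goes from Φ(2.01 - 2.576) = 0.286 to Φ(2.01 - 2.807) = 0.213.
• Type II error rate β = 1 - power therefore increases (0.714 → 0.787).
Appropriate when false positives are costly — here, shutting down a compliant factory unnecessarily.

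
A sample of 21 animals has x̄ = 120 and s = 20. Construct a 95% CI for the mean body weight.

CI = x̄ ± t*(s/√n) = 120 ± 2.086(20/√21) = (110.9, 129.1)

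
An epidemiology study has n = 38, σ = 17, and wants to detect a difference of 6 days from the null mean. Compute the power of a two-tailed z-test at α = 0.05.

SE = σ/√n = 17/√38 = 2.758. Non-centrality λ = d/SE = 6/2.758 = 2.176. Power ≈ Φ(λ - z_{α/2}) = Φ(2.176 - 1.96) = Φ(0.216) = 0.585.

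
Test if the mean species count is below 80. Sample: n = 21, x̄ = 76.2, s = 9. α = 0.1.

t = (76.2 - 80)/(9/√21) = -1.935, df = 20. Critical t = -1.325. Reject H₀.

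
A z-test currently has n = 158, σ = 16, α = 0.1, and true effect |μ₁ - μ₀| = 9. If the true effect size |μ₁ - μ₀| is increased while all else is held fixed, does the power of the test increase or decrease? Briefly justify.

Power increases: a larger true effect increases the non-centrality λ = |μ₁ - μ₀|/(σ/√n).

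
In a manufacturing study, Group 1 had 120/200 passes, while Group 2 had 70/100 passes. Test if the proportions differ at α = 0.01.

p̂₁ = 0.6, p̂₂ = 0.7, pooled p̂ = 0.633. z = -1.694. Critical: ±2.576. Fail to reject H₀.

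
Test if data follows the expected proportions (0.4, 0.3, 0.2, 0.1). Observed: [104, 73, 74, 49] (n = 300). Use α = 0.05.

Expected: [120.0, 90.0, 60.0, 30.0]. χ² = 20.644. df = 3, critical = 7.815. Reject H₀.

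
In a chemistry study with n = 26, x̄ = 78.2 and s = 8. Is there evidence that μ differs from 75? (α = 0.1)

t = (x̄ - μ₀)/(s/√n) = (78.2 - 75)/(8/√26) = 2.04. df = 25, critical t = ±1.708. Reject H₀.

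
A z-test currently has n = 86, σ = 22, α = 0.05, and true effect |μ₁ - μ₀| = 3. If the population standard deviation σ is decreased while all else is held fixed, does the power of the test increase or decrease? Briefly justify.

Power increases: a smaller σ shrinks the standard error σ/√n, moving the sampling distribution under H₁ further from the critical value.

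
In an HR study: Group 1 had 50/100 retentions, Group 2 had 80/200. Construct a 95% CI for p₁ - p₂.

p̂₁ = 0.5, p̂₂ = 0.4. Difference = 0.1. CI = (-0.019, 0.219)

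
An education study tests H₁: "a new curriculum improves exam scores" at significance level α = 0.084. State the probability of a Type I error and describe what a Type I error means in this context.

P(Type I error) = α = 0.084. A Type I error is rejecting H₀ when H₀ is actually true (false positive) — here, concluding that a new curriculum improves exam scores when in fact this is not the case. Consequence: adopting a curriculum that gives no real benefit — disruption for nothing.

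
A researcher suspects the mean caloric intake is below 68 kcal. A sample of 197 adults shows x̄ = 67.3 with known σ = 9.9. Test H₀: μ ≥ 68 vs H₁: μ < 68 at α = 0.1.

z = -0.992. Critical value: -1.28. Fail to reject H₀.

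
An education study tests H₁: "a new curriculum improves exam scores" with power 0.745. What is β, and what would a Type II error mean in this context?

β = 1 - power = 1 - 0.745 = 0.255. A Type II error is failing to reject H₀ when H₀ is false (false negative) — here, failing to conclude that a new curriculum improves exam scores when in fact it is true. Consequence: keeping the old curriculum when the new one would have helped students.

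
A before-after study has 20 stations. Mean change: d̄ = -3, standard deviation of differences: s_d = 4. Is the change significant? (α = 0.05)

t = d̄/(s_d/√n) = -3/(4/√20) = -3.354. df = 19, critical t = ±2.093. Reject H₀.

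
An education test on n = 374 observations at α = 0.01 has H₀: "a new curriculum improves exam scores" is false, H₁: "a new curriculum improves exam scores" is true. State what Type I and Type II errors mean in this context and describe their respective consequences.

Type I (false positive): concluding that a new curriculum improves exam scores when it is not — adopting a curriculum that gives no real benefit — disruption for nothing. Type II (false negative): failing to conclude that a new curriculum improves exam scores when it is — keeping the old curriculum when the new one would have helped students. Which is costlier depends on domain priorities and is a judgement call rather than a statistical fact.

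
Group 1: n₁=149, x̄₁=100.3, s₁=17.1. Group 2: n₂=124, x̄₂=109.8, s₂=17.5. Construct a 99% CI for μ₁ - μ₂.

Difference = -9.5. SE = √(17.1²/149 + 17.5²/124) = 2.105. CI = (-14.92, -4.08)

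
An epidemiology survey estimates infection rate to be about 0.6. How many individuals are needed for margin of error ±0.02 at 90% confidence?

n = z²p(1-p)/E² = 1.645²×0.6×0.4/0.02² = 1623.6 → n = 1624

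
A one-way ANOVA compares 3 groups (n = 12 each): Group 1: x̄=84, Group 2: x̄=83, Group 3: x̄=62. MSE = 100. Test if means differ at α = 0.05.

Grand mean = 76.33. SS_between = 3704.0, MS_between = 1852.0. F = 18.52, F_crit ≈ 3.285. Reject H₀.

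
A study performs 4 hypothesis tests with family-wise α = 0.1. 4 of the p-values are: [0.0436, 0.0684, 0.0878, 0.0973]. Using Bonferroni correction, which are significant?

Bonferroni α = 0.1/4 = 0.025. None of the given p-values are significant.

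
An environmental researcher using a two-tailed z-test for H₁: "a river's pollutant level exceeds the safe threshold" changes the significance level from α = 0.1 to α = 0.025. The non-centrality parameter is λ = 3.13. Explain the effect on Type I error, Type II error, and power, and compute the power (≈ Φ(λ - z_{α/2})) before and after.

Decreasing α from 0.1 to 0.025:
• Type I error rate decreases (α is the Type I rate by definition).
• Critical value moves from z_{α/2} = 1.645 to 2.241, so power = Φ(λ - z_{α/2}) goes from Φ(3.13 - 1.645) = 0.931 to Φ(3.13 - 2.241) = 0.813.
• Type II error rate β = 1 - power therefore increases (0.069 → 0.187).
Appropriate when false positives are costly — here, shutting down a compliant factory unnecessarily.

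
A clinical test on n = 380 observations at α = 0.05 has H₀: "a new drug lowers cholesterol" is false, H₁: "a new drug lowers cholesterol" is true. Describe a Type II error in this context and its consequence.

Type II error: failing to reject H₀ when it is false — concluding that a new drug lowers cholesterol is not supported when in fact it is. Consequence: shelving an effective drug — patients miss out on a treatment that would have helped.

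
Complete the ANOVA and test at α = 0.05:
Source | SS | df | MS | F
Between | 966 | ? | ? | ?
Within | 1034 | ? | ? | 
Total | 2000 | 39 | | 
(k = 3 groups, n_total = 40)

df_between = 2, df_within = 37. MS_between = 483.0, MS_within = 27.95. F = 17.283, F_crit ≈ 3.252. Reject H₀.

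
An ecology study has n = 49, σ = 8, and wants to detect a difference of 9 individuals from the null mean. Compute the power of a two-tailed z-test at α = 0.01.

SE = σ/√n = 8/√49 = 1.143. Non-centrality λ = d/SE = 9/1.143 = 7.875. Power ≈ Φ(λ - z_{α/2}) = Φ(7.875 - 2.576) = Φ(5.299) = 1.0.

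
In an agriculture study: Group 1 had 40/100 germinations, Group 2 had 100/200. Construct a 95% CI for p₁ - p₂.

p̂₁ = 0.4, p̂₂ = 0.5. Difference = -0.1. CI = (-0.218, 0.018)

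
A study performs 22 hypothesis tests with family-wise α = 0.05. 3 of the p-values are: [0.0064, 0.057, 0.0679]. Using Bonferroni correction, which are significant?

Bonferroni α = 0.05/22 = 0.00227. None of the given p-values are significant.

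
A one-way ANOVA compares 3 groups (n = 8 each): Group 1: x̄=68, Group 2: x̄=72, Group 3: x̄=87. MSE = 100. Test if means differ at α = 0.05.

Grand mean = 75.67. SS_between = 1605.33, MS_between = 802.67. F = 8.027, F_crit ≈ 3.467. Reject H₀.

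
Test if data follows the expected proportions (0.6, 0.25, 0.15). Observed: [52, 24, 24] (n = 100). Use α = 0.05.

Expected: [60.0, 25.0, 15.0]. χ² = 6.507. df = 2, critical = 5.991. Reject H₀.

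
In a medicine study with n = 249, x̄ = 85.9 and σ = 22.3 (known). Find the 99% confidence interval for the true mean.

CI = x̄ ± z*(σ/√n) = 85.9 ± 2.576(22.3/√249) = 85.9 ± 3.64 = (82.26, 89.54)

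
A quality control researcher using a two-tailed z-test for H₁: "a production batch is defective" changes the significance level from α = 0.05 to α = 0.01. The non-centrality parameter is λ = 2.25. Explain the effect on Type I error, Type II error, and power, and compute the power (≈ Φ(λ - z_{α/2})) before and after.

Decreasing α from 0.05 to 0.01:
• Type I error rate decreases (α is the Type I rate by definition).
• Critical value moves from z_{α/2} = 1.96 to 2.576, so power = Φ(λ - z_{α/2}) goes from Φ(2.25 - 1.96) = 0.614 to Φ(2.25 - 2.576) = 0.372.
• Type II error rate β = 1 - power therefore increases (0.386 → 0.628).
Appropriate when false positives are costly — here, scrapping a good batch — wasted material and cost for no reason.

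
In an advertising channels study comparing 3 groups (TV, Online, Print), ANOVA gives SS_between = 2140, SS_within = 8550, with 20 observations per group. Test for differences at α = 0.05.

df_between = 2, df_within = 57. F = MS_between/MS_within = 1070.0/150.0 = 7.133. F_crit ≈ 3.159. Reject H₀. At least one mean differs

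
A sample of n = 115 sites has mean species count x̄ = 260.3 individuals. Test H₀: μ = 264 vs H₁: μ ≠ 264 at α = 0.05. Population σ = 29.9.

z = (x̄ - μ₀)/(σ/√n) = (260.3 - 264)/(29.9/√115) = -1.327. Critical value: ±1.96. Since |-1.327| ≤ 1.96, Fail to reject H₀.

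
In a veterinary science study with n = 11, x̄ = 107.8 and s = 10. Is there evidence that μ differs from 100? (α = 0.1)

t = (x̄ - μ₀)/(s/√n) = (107.8 - 100)/(10/√11) = 2.587. df = 10, critical t = ±1.812. Reject H₀.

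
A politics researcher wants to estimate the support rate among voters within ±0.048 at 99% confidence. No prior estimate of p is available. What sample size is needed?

Conservative approach: use p = 0.5 (maximizes p(1-p) = 0.25). n = z²(0.25)/E² = 2.576²×0.25/0.048² = 720.03 → n = 721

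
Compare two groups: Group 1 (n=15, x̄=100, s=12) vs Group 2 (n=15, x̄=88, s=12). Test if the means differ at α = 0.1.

Pooled sp = 12.0. t = 2.739, df = 28. Critical t = ±1.701. Reject H₀.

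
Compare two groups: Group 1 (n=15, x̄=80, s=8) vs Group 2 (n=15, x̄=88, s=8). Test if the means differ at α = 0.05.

Pooled sp = 8.0. t = -2.739, df = 28. Critical t = ±2.048. Reject H₀.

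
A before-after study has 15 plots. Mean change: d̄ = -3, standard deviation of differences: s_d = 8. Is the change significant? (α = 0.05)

t = d̄/(s_d/√n) = -3/(8/√15) = -1.452. df = 14, critical t = ±2.145. Fail to reject H₀.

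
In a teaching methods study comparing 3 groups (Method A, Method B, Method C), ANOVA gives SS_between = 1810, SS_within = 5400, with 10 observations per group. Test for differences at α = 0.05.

df_between = 2, df_within = 27. F = MS_between/MS_within = 905.0/200.0 = 4.525. F_crit ≈ 3.354. Reject H₀. At least one mean differs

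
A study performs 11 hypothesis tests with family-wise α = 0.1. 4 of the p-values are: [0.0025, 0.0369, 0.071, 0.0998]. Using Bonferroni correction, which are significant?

Bonferroni α = 0.1/11 = 0.00909. Significant p-values: [0.0025]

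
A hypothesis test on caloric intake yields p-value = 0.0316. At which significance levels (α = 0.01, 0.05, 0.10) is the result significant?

p = 0.0316. Significant at: α = 0.05, 0.1.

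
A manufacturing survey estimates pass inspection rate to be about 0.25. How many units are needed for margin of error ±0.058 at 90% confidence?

n = z²p(1-p)/E² = 1.645²×0.25×0.75/0.058² = 150.8 → n = 151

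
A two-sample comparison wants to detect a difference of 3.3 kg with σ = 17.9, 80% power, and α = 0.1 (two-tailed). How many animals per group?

n per group = 2(z_α/2 + z_β)²σ²/d² = 2×(1.645 + 0.84)²×17.9²/3.3² = 363.4 → n = 364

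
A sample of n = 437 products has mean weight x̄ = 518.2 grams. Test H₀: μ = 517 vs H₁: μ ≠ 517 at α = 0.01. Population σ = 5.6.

z = (x̄ - μ₀)/(σ/√n) = (518.2 - 517)/(5.6/√437) = 4.48. Critical value: ±2.576. Since |4.48| > 2.576, Reject H₀.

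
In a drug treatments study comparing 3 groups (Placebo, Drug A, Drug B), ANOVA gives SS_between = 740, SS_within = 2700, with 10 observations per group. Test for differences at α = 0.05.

df_between = 2, df_within = 27. F = MS_between/MS_within = 370.0/100.0 = 3.7. F_crit ≈ 3.354. Reject H₀. At least one mean differs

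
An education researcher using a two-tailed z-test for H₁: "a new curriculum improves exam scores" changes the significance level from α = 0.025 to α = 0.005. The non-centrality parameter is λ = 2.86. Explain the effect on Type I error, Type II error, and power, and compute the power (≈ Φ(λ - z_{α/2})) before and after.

Decreasing α from 0.025 to 0.005:
• Type I error rate decreases (α is the Type I rate by definition).
• Critical value moves from z_{α/2} = 2.241 to 2.807, so power = Φ(λ - z_{α/2}) goes from Φ(2.86 - 2.241) = 0.732 to Φ(2.86 - 2.807) = 0.521.
• Type II error rate β = 1 - power therefore increases (0.268 → 0.479).
Appropriate when false positives are costly — here, adopting a curriculum that gives no real benefit — disruption for nothing.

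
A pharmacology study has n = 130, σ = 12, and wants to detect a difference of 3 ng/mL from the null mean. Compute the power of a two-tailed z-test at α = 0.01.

SE = σ/√n = 12/√130 = 1.052. Non-centrality λ = d/SE = 3/1.052 = 2.85. Power ≈ Φ(λ - z_{α/2}) = Φ(2.85 - 2.576) = Φ(0.274) = 0.608.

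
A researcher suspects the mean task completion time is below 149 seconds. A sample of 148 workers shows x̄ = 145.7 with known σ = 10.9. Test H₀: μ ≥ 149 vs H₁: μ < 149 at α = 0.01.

z = -3.683. Critical value: -2.33. Reject H₀.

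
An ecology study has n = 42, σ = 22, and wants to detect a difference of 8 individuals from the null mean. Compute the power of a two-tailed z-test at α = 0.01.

SE = σ/√n = 22/√42 = 3.395. Non-centrality λ = d/SE = 8/3.395 = 2.357. Power ≈ Φ(λ - z_{α/2}) = Φ(2.357 - 2.576) = Φ(-0.219) = 0.413.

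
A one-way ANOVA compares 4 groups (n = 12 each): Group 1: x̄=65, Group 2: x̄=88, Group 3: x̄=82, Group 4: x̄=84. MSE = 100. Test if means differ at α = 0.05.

Grand mean = 79.75. SS_between = 3705.0, MS_between = 1235.0. F = 12.35, F_crit ≈ 2.816. Reject H₀.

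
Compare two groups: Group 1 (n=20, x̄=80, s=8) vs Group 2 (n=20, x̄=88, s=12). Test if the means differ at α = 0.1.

Pooled sp = 10.2. t = -2.481, df = 38. Critical t = ±1.686. Reject H₀.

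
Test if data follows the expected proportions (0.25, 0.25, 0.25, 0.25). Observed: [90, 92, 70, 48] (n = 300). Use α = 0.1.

Expected: [75.0, 75.0, 75.0, 75.0]. χ² = 16.907. df = 3, critical = 6.251. Reject H₀.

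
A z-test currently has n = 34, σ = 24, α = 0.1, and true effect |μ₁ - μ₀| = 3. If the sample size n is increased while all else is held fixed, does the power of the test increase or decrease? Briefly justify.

Power increases: a larger n shrinks the standard error σ/√n, moving the sampling distribution under H₁ further from the critical value.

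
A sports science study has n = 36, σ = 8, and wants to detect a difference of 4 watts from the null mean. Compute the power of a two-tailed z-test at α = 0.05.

SE = σ/√n = 8/√36 = 1.333. Non-centrality λ = d/SE = 4/1.333 = 3.0. Power ≈ Φ(λ - z_{α/2}) = Φ(3.0 - 1.96) = Φ(1.04) = 0.851.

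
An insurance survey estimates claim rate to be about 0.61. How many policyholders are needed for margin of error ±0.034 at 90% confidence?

n = z²p(1-p)/E² = 1.645²×0.61×0.39/0.034² = 556.9 → n = 557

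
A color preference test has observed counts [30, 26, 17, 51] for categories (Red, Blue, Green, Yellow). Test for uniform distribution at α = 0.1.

Expected = 31 each. χ² = Σ(O-E)²/E = 20.065. df = 3, critical value = 6.251. Reject H₀.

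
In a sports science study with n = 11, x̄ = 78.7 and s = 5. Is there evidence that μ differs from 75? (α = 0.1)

t = (x̄ - μ₀)/(s/√n) = (78.7 - 75)/(5/√11) = 2.454. df = 10, critical t = ±1.812. Reject H₀.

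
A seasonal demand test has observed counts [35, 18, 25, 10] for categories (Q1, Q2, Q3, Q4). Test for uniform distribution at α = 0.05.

Expected = 22 each. χ² = Σ(O-E)²/E = 15.364. df = 3, critical value = 7.815. Reject H₀.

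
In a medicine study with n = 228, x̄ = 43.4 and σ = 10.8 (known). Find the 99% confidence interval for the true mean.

CI = x̄ ± z*(σ/√n) = 43.4 ± 2.576(10.8/√228) = 43.4 ± 1.84 = (41.56, 45.24)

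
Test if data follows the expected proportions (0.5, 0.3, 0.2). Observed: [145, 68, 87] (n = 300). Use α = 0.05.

Expected: [150.0, 90.0, 60.0]. χ² = 17.694. df = 2, critical = 5.991. Reject H₀.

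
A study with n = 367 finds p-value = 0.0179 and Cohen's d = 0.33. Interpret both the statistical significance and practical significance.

Statistically significant (p = 0.0179 < 0.05). Cohen's d = 0.33 indicates a small effect size. Both statistical and practical significance should be considered.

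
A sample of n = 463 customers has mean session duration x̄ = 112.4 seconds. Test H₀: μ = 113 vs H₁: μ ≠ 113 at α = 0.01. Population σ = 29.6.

z = (x̄ - μ₀)/(σ/√n) = (112.4 - 113)/(29.6/√463) = -0.436. Critical value: ±2.576. Since |-0.436| ≤ 2.576, Fail to reject H₀.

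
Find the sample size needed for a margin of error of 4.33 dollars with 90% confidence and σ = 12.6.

n = (z*σ/E)² = (1.645×12.6/4.33)² = 22.9 → n = 23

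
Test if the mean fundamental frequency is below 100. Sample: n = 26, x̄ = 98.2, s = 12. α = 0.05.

t = (98.2 - 100)/(12/√26) = -0.765, df = 25. Critical t = -1.708. Fail to reject H₀.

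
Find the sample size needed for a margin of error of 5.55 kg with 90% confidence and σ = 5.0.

n = (z*σ/E)² = (1.645×5.0/5.55)² = 2.2 → n = 3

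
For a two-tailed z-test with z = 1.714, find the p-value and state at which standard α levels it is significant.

p = 2·P(Z > |1.714|) = 2·(1 - Φ(1.714)) ≈ 0.0865. Significant at α = 0.1.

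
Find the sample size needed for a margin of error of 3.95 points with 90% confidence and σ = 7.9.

n = (z*σ/E)² = (1.645×7.9/3.95)² = 10.8 → n = 11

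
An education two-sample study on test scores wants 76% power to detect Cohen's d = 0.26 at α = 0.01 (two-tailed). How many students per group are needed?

z_{α/2} = 2.576, z_β = Φ⁻¹(0.76) = 0.706. For small effect (d = 0.26): n per group = 2(z_{α/2} + z_β)²/d² = 2(2.576 + 0.706)²/0.26² = 318.7 → 319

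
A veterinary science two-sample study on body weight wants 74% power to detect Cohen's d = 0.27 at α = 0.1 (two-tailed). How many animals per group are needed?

z_{α/2} = 1.645, z_β = Φ⁻¹(0.74) = 0.643. For small effect (d = 0.27): n per group = 2(z_{α/2} + z_β)²/d² = 2(1.645 + 0.643)²/0.27² = 143.6 → 144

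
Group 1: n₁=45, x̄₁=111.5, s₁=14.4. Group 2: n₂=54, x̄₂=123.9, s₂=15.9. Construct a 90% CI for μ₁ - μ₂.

Difference = -12.4. SE = √(14.4²/45 + 15.9²/54) = 3.048. CI = (-17.41, -7.39)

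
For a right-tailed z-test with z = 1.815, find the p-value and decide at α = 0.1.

p = P(Z > 1.815) = 1 - Φ(1.815) ≈ 0.0348. Since p < 0.1, reject H₀ (significant) at α = 0.1.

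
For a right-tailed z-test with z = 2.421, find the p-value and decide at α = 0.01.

p = P(Z > 2.421) = 1 - Φ(2.421) ≈ 0.0077. Since p < 0.01, reject H₀ (significant) at α = 0.01.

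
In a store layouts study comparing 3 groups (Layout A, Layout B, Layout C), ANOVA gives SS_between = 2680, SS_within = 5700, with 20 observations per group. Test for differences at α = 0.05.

df_between = 2, df_within = 57. F = MS_between/MS_within = 1340.0/100.0 = 13.4. F_crit ≈ 3.159. Reject H₀. At least one mean differs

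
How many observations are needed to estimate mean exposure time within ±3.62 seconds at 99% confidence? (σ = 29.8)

n = (z*σ/E)² = (2.576×29.8/3.62)² = 449.7 → n = 450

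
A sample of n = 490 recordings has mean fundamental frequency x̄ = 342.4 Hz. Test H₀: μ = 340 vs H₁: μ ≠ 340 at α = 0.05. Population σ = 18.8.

z = (x̄ - μ₀)/(σ/√n) = (342.4 - 340)/(18.8/√490) = 2.826. Critical value: ±1.96. Since |2.826| > 1.96, Reject H₀.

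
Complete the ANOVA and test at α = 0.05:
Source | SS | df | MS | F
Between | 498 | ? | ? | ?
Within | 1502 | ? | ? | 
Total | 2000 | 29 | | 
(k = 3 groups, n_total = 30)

df_between = 2, df_within = 27. MS_between = 249.0, MS_within = 55.63. F = 4.476, F_crit ≈ 3.354. Reject H₀.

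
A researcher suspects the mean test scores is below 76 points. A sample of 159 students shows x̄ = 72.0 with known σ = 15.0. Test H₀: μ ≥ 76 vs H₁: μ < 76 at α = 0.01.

z = -3.363. Critical value: -2.33. Reject H₀.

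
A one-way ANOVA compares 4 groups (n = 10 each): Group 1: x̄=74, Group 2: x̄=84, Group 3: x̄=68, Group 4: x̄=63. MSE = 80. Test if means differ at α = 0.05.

Grand mean = 72.25. SS_between = 2447.5, MS_between = 815.83. F = 10.198, F_crit ≈ 2.866. Reject H₀.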